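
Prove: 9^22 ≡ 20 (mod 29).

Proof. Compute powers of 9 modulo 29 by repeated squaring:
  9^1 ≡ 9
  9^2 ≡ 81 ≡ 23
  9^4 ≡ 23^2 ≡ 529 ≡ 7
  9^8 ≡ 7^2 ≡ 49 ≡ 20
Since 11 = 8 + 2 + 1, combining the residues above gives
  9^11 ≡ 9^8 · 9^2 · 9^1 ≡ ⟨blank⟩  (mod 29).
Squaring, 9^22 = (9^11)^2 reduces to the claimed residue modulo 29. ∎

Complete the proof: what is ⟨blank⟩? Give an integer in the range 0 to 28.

22

9^8 · 9^2 · 9^1 ≡ 20 · 23 · 9 = 4140.
4140 mod 29 = 22, so 9^11 ≡ 22 (mod 29).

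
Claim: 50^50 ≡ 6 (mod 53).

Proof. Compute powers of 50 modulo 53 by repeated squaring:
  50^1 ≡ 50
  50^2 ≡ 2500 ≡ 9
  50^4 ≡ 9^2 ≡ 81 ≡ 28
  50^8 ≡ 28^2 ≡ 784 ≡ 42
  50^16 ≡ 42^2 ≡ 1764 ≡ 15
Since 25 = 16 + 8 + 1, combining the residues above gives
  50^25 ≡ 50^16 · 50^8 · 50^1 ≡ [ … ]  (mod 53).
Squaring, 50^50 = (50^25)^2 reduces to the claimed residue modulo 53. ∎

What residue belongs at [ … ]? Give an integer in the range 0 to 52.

18

Multiply the listed residues: 15 · 42 · 50 = 630 → 31500.
Reducing modulo 53: 31500 = 594·53 + 18, so 50^25 ≡ 18.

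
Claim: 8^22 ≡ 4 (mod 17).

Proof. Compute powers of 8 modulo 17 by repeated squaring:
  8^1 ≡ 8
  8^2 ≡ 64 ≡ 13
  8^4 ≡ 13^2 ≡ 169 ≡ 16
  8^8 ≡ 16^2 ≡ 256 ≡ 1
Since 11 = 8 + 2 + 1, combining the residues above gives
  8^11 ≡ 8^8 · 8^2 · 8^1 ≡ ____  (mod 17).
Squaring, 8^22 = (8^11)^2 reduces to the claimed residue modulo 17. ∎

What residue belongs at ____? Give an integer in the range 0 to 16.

2

8^8 · 8^2 · 8^1 ≡ 1 · 13 · 8 = 104.
104 mod 17 = 2, so 8^11 ≡ 2 (mod 17).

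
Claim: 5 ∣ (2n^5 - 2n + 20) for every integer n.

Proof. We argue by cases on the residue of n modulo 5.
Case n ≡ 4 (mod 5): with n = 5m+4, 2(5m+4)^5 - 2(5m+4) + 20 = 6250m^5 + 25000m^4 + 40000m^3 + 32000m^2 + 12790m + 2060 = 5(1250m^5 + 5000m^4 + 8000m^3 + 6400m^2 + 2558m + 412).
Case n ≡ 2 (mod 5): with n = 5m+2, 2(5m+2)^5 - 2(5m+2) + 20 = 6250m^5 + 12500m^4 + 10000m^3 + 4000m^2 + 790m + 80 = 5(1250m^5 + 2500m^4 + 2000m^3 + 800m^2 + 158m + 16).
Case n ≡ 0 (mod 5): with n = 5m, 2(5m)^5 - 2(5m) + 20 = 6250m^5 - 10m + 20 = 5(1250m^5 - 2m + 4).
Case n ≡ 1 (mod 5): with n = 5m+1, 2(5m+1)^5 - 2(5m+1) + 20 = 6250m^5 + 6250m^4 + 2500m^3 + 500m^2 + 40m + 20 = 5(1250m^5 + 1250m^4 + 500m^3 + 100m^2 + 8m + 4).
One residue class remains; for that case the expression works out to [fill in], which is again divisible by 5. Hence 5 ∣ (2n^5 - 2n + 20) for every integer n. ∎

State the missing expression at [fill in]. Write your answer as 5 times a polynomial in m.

Only n ≡ 3 (mod 5) is unaccounted for. Put n = 5m+3:
2(5m+3)^5 - 2(5m+3) + 20 expands to 6250m^5 + 18750m^4 + 22500m^3 + 13500m^2 + 4040m + 500,
and factoring out 5 leaves 5(1250m^5 + 3750m^4 + 4500m^3 + 2700m^2 + 808m + 100).

5(1250m^5 + 3750m^4 + 4500m^3 + 2700m^2 + 808m + 100)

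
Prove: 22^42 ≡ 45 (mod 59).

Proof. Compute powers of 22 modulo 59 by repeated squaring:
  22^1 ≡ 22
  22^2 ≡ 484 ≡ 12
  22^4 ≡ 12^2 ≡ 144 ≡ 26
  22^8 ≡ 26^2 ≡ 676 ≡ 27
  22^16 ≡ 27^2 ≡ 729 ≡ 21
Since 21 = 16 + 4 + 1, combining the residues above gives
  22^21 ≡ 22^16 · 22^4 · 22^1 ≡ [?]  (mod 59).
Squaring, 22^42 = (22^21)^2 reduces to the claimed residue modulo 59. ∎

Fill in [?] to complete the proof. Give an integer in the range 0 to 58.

35

Multiply the listed residues: 21 · 26 · 22 = 546 → 12012.
Reducing modulo 59: 12012 = 203·59 + 35, so 22^21 ≡ 35.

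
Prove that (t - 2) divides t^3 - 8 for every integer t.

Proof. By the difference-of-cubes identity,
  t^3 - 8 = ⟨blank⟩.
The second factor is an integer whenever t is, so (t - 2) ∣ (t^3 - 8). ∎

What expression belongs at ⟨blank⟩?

a^3 - b^3 = (a - b)(a^2 + ab + b^2). With a = t, b = 2:
t^3 - 8 = (t - 2)(t^2 + 2t + 4).

(t - 2)(t^2 + 2t + 4)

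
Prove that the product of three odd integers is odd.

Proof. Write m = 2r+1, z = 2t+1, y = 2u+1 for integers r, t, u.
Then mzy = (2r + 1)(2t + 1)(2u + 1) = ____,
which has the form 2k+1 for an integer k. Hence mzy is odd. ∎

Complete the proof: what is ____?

2(4rtu + 2rt + 2ru + r + 2tu + t + u) + 1

Expanding: (2r + 1)(2t + 1)(2u + 1) = 8rtu + 4rt + 4ru + 2r + 4tu + 2t + 2u + 1.
Every term except the constant is even, so this is 2(4rtu + 2rt + 2ru + r + 2tu + t + u) + 1,
and 4rtu + 2rt + 2ru + r + 2tu + t + u ∈ ℤ gives the required form.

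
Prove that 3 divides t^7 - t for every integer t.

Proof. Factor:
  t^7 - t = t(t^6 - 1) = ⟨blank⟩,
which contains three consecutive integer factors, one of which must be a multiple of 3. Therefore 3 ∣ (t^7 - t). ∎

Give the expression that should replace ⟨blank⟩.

(t - 1)t(t + 1)(t^4 + t^2 + 1)

t^6 - 1 = (t^2 - 1)(t^4 + t^2 + 1), and t^2 - 1 = (t-1)(t+1).
So t(t^6 - 1) = (t - 1)t(t + 1)(t^4 + t^2 + 1).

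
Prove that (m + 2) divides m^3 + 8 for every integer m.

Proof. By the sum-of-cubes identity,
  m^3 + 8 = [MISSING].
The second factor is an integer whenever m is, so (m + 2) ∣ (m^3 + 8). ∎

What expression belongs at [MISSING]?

(m + 2)(m^2 - 2m + 4)

Polynomial division of m^3 + 8 by m + 2 leaves remainder 0 and quotient m^2 - 2m + 4.
Hence m^3 + 8 = (m + 2)(m^2 - 2m + 4).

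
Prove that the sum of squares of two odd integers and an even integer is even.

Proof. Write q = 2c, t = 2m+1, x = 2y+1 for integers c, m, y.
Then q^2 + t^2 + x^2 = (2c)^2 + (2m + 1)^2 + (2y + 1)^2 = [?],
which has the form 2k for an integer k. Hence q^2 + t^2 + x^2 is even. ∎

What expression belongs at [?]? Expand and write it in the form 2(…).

2(2c^2 + 2m^2 + 2m + 2y^2 + 2y + 1)

(2c)^2 + (2m + 1)^2 + (2y + 1)^2 = 4c^2 + 4m^2 + 4m + 4y^2 + 4y + 2
= 2(2c^2 + 2m^2 + 2m + 2y^2 + 2y + 1).
Since 2c^2 + 2m^2 + 2m + 2y^2 + 2y + 1 is an integer, the sum of squares is of the form 2k for an integer k.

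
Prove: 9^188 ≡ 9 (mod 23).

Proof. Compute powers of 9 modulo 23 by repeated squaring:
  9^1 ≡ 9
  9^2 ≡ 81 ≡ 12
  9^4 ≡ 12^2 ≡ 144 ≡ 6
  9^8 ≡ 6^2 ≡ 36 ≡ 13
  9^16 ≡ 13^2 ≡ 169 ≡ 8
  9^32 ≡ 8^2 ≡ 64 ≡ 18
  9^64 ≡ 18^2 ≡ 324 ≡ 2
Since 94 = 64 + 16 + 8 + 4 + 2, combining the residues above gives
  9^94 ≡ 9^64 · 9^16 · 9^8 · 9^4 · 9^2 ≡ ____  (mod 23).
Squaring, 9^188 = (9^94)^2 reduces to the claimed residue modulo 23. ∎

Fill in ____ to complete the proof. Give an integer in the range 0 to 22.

Multiply the listed residues: 2 · 8 · 13 · 6 · 12 = 16 → 208 → 1248 → 14976.
Reducing modulo 23: 14976 = 651·23 + 3, so 9^94 ≡ 3.

3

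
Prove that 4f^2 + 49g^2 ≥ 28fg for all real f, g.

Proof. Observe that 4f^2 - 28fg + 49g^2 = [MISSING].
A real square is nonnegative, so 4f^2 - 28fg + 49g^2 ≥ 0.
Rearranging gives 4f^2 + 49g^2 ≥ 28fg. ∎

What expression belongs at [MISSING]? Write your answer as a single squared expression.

(2f - 7g)^2

4f^2 - 28fg + 49g^2 is a perfect-square trinomial: the outer terms are (2f)^2 and (7g)^2, and the cross term is -2·2f·7g.
So 4f^2 - 28fg + 49g^2 = (2f - 7g)^2 ≥ 0.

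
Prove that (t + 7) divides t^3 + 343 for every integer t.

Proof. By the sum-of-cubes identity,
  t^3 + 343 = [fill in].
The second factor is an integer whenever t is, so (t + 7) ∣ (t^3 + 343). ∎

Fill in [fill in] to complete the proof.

(t + 7)(t^2 - 7t + 49)

a^3 + b^3 = (a + b)(a^2 - ab + b^2). With a = t, b = 7:
t^3 + 343 = (t + 7)(t^2 - 7t + 49).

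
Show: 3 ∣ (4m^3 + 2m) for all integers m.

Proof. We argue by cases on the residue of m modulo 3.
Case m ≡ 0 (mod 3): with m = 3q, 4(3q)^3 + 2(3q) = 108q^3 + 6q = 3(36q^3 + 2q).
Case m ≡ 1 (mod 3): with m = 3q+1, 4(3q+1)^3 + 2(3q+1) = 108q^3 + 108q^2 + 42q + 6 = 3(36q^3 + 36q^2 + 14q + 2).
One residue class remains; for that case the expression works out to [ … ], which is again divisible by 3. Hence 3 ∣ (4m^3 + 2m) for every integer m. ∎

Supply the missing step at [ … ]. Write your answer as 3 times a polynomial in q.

3(36q^3 + 72q^2 + 50q + 12)

Only m ≡ 2 (mod 3) is unaccounted for. Put m = 3q+2:
4(3q+2)^3 + 2(3q+2) expands to 108q^3 + 216q^2 + 150q + 36,
and factoring out 3 leaves 3(36q^3 + 72q^2 + 50q + 12).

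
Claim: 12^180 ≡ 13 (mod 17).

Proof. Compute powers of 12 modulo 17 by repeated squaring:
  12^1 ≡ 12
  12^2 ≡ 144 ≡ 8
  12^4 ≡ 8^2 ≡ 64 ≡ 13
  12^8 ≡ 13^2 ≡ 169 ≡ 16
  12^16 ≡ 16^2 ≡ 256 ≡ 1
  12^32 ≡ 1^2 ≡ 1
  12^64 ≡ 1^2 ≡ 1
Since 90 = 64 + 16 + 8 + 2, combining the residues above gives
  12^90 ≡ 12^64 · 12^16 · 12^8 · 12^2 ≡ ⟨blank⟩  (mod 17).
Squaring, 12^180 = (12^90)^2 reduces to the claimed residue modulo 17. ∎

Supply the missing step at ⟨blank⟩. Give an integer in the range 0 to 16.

9

12^64 · 12^16 · 12^8 · 12^2 ≡ 1 · 1 · 16 · 8 = 128.
128 mod 17 = 9, so 12^90 ≡ 9 (mod 17).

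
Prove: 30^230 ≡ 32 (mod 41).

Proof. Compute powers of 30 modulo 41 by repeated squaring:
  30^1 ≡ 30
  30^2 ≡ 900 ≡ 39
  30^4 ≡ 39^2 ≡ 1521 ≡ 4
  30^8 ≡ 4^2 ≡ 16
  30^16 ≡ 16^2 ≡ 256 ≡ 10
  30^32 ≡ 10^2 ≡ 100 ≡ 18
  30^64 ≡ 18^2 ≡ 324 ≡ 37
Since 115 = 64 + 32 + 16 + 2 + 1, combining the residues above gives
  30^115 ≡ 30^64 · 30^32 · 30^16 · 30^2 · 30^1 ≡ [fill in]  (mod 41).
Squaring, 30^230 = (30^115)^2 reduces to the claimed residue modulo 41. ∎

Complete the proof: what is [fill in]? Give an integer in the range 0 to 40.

27

30^64 · 30^32 · 30^16 · 30^2 · 30^1 ≡ 37 · 18 · 10 · 39 · 30 = 7792200.
7792200 mod 41 = 27, so 30^115 ≡ 27 (mod 41).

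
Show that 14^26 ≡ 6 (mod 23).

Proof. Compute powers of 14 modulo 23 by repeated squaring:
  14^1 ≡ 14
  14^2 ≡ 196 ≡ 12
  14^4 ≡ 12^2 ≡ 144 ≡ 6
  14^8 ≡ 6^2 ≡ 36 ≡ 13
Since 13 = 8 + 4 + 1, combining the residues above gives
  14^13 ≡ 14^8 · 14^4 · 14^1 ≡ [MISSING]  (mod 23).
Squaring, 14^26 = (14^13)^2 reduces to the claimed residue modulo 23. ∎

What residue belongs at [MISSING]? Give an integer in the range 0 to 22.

14^8 · 14^4 · 14^1 ≡ 13 · 6 · 14 = 1092.
1092 mod 23 = 11, so 14^13 ≡ 11 (mod 23).

11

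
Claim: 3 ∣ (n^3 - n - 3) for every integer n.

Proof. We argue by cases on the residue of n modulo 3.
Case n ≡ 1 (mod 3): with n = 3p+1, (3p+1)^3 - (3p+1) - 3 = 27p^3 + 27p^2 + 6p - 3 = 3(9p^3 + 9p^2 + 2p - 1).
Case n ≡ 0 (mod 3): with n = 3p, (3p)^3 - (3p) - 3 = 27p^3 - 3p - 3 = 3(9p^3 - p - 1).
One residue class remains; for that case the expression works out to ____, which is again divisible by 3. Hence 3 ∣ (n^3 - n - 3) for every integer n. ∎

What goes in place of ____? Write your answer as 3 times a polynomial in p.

3(9p^3 + 18p^2 + 11p + 1)

Only n ≡ 2 (mod 3) is unaccounted for. Put n = 3p+2:
(3p+2)^3 - (3p+2) - 3 expands to 27p^3 + 54p^2 + 33p + 3,
and factoring out 3 leaves 3(9p^3 + 18p^2 + 11p + 1).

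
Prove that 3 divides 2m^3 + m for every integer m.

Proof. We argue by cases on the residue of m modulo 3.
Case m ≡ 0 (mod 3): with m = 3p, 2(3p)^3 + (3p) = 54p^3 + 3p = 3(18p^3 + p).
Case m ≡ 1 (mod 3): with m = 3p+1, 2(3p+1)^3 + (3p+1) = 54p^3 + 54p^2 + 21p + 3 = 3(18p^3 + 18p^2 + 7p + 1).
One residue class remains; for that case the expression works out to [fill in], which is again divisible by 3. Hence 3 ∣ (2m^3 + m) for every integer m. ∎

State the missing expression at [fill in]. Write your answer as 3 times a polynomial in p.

Only m ≡ 2 (mod 3) is unaccounted for. Put m = 3p+2:
2(3p+2)^3 + (3p+2) expands to 54p^3 + 108p^2 + 75p + 18,
and factoring out 3 leaves 3(18p^3 + 36p^2 + 25p + 6).

3(18p^3 + 36p^2 + 25p + 6)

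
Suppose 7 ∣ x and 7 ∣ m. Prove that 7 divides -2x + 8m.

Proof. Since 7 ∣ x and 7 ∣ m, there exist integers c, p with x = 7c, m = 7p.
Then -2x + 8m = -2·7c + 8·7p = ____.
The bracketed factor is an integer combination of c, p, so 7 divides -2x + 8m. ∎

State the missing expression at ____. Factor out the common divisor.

Pull the common 7 out of every term: -2·7c + 8·7p = 7(-2c + 8p).
-2c + 8p is an integer, which exhibits the divisibility.

7(-2c + 8p)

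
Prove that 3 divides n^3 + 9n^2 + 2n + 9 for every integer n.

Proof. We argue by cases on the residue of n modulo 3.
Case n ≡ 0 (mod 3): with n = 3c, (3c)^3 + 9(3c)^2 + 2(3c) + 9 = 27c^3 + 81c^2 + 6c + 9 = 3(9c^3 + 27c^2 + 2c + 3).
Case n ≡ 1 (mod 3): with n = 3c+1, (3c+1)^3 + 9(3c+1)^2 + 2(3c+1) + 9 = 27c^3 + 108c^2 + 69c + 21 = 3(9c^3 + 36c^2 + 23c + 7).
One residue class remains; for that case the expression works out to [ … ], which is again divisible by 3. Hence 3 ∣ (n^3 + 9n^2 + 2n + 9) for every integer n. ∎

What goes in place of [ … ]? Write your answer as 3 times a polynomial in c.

3(9c^3 + 45c^2 + 50c + 19)

The residues treated are {0, 1}, so the missing case is n ≡ 2 (mod 3); write n = 3c+2.
Then (3c+2)^3 + 9(3c+2)^2 + 2(3c+2) + 9 = 27c^3 + 135c^2 + 150c + 57 = 3(9c^3 + 45c^2 + 50c + 19).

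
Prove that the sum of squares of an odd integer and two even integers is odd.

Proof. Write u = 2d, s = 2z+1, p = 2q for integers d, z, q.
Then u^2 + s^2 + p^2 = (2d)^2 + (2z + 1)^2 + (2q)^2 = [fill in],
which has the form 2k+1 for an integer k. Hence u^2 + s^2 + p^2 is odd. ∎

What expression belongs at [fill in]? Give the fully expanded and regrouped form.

Expanding: (2d)^2 + (2z + 1)^2 + (2q)^2 = 4d^2 + 4q^2 + 4z^2 + 4z + 1.
Every term except the constant is even, so this is 2(2d^2 + 2q^2 + 2z^2 + 2z) + 1,
and 2d^2 + 2q^2 + 2z^2 + 2z ∈ ℤ gives the required form.

2(2d^2 + 2q^2 + 2z^2 + 2z) + 1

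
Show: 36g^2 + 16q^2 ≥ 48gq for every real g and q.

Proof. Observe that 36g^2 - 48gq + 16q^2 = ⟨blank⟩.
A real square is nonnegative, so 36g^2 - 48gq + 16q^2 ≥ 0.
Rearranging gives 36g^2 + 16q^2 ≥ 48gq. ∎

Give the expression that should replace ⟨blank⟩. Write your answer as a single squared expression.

(6g - 4q)^2

The leading and trailing coefficients are 6^2 and 4^2, and 48 = 2·6·4, so the trinomial is (6g - 4q)^2.
Hence 36g^2 - 48gq + 16q^2 ≥ 0.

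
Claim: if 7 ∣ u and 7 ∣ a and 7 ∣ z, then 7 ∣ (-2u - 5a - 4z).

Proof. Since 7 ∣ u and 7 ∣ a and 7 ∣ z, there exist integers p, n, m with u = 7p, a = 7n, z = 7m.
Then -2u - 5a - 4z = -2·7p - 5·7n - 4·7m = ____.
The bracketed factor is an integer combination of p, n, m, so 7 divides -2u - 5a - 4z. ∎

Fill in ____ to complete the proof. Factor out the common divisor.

7(-4m - 5n - 2p)

Pull the common 7 out of every term: -2·7p - 5·7n - 4·7m = 7(-4m - 5n - 2p).
-4m - 5n - 2p is an integer, which exhibits the divisibility.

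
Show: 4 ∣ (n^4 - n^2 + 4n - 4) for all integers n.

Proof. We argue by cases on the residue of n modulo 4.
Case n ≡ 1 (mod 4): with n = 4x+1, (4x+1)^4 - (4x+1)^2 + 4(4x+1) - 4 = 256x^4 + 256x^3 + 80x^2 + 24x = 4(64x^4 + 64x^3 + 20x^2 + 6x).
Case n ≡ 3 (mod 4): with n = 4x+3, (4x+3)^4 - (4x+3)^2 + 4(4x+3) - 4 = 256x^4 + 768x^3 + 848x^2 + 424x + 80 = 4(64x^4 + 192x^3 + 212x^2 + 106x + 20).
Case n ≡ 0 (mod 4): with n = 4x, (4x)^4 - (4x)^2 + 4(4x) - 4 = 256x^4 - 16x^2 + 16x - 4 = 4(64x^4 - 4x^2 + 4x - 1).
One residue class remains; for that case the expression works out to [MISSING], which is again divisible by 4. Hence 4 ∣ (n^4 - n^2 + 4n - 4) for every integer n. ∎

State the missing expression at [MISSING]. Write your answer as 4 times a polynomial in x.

The residues treated are {1, 3, 0}, so the missing case is n ≡ 2 (mod 4); write n = 4x+2.
Then (4x+2)^4 - (4x+2)^2 + 4(4x+2) - 4 = 256x^4 + 512x^3 + 368x^2 + 128x + 16 = 4(64x^4 + 128x^3 + 92x^2 + 32x + 4).

4(64x^4 + 128x^3 + 92x^2 + 32x + 4)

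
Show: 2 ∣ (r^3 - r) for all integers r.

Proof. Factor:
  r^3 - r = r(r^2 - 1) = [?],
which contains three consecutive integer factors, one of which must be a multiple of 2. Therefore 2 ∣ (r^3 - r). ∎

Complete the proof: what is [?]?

(r - 1)r(r + 1)

r(r^2 - 1) = r(r - 1)(r + 1) = (r - 1)r(r + 1).
These three factors are consecutive integers, so their product is divisible by 2.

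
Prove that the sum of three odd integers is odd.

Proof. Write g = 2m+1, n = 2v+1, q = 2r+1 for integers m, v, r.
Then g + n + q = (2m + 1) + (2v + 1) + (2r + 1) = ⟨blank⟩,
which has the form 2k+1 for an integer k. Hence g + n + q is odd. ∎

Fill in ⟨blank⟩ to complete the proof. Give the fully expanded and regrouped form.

2(m + r + v + 1) + 1

(2m + 1) + (2v + 1) + (2r + 1) = 2m + 2r + 2v + 3
= 2(m + r + v + 1) + 1.
Since m + r + v + 1 is an integer, the sum is of the form 2k+1 for an integer k.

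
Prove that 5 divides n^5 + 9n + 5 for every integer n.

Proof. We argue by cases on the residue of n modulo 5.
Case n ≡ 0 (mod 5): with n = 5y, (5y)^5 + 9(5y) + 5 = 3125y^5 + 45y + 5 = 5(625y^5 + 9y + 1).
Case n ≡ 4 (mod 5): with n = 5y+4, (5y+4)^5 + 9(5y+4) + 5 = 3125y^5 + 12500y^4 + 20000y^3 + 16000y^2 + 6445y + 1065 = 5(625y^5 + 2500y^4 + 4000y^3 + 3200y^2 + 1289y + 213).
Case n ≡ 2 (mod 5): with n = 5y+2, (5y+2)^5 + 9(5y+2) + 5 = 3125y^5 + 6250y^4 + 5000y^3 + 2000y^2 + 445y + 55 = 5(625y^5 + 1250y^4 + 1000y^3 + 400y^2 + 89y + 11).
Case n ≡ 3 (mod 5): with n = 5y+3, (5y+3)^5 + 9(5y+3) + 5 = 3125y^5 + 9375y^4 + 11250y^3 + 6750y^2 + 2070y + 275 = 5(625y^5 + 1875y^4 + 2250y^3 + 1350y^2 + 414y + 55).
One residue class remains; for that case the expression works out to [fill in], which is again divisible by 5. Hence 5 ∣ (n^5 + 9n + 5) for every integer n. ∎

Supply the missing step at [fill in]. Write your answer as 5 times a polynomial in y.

5(625y^5 + 625y^4 + 250y^3 + 50y^2 + 14y + 3)

The residues treated are {0, 4, 2, 3}, so the missing case is n ≡ 1 (mod 5); write n = 5y+1.
Then (5y+1)^5 + 9(5y+1) + 5 = 3125y^5 + 3125y^4 + 1250y^3 + 250y^2 + 70y + 15 = 5(625y^5 + 625y^4 + 250y^3 + 50y^2 + 14y + 3).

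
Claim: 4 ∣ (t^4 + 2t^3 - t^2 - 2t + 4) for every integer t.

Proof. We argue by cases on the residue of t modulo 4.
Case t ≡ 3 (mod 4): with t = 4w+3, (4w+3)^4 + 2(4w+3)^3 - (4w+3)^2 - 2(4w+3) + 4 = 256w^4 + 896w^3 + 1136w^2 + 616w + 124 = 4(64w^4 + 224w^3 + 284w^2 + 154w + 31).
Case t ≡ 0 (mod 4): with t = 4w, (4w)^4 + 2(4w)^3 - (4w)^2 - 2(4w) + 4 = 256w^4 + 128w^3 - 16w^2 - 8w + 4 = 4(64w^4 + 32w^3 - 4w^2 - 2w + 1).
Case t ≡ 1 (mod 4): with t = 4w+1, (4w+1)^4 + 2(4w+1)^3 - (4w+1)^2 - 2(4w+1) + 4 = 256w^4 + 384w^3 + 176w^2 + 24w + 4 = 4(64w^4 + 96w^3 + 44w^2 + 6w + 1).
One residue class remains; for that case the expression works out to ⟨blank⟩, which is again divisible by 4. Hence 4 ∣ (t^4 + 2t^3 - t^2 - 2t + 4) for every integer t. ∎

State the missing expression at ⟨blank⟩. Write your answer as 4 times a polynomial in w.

The residues treated are {3, 0, 1}, so the missing case is t ≡ 2 (mod 4); write t = 4w+2.
Then (4w+2)^4 + 2(4w+2)^3 - (4w+2)^2 - 2(4w+2) + 4 = 256w^4 + 640w^3 + 560w^2 + 200w + 28 = 4(64w^4 + 160w^3 + 140w^2 + 50w + 7).

4(64w^4 + 160w^3 + 140w^2 + 50w + 7)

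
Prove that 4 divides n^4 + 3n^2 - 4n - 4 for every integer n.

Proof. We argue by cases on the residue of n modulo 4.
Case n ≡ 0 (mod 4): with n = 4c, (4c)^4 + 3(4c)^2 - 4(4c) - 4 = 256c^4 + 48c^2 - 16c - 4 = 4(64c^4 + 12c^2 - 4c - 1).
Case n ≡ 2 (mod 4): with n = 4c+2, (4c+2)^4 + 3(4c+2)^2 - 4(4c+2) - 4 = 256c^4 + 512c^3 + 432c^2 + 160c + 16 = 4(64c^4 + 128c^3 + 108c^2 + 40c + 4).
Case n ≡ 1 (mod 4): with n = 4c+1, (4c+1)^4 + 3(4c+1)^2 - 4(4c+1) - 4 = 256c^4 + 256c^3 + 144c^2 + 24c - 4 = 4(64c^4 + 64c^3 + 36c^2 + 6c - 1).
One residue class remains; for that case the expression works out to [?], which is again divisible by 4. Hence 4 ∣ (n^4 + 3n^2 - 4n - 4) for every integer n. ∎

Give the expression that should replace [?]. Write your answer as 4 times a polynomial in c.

4(64c^4 + 192c^3 + 228c^2 + 122c + 23)

The residues treated are {0, 2, 1}, so the missing case is n ≡ 3 (mod 4); write n = 4c+3.
Then (4c+3)^4 + 3(4c+3)^2 - 4(4c+3) - 4 = 256c^4 + 768c^3 + 912c^2 + 488c + 92 = 4(64c^4 + 192c^3 + 228c^2 + 122c + 23).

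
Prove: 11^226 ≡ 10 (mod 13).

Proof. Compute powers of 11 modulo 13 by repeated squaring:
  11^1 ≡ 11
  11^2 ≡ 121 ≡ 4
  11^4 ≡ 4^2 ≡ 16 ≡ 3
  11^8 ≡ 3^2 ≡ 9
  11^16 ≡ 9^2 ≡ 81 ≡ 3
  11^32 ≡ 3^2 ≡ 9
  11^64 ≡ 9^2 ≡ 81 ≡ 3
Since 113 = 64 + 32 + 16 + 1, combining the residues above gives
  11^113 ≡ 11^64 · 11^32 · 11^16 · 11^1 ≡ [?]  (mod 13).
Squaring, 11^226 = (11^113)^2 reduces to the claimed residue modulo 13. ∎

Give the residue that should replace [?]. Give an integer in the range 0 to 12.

11^64 · 11^32 · 11^16 · 11^1 ≡ 3 · 9 · 3 · 11 = 891.
891 mod 13 = 7, so 11^113 ≡ 7 (mod 13).

7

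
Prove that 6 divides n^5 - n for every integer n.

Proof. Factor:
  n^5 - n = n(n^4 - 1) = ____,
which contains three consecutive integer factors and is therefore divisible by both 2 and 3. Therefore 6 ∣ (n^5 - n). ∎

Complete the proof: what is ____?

(n - 1)n(n + 1)(n^2 + 1)

n^4 - 1 = (n^2 - 1)(n^2 + 1), and n^2 - 1 = (n-1)(n+1).
So n(n^4 - 1) = (n - 1)n(n + 1)(n^2 + 1).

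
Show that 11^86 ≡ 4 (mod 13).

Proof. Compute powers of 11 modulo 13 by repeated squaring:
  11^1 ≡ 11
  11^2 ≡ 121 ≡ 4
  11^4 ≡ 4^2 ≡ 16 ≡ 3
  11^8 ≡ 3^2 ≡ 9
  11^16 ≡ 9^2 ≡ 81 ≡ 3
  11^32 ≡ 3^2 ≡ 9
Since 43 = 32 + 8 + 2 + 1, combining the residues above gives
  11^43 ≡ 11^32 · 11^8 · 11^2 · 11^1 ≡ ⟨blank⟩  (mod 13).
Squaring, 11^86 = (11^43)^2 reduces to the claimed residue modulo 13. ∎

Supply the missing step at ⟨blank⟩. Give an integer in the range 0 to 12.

2

11^32 · 11^8 · 11^2 · 11^1 ≡ 9 · 9 · 4 · 11 = 3564.
3564 mod 13 = 2, so 11^43 ≡ 2 (mod 13).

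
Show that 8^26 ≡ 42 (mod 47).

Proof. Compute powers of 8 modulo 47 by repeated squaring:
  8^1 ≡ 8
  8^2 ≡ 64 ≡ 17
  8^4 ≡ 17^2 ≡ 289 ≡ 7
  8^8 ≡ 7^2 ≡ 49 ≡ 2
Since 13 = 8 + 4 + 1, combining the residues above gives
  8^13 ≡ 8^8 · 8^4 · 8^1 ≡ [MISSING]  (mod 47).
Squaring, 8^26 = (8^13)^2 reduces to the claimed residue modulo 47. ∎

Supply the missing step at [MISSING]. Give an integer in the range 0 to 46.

18

8^8 · 8^4 · 8^1 ≡ 2 · 7 · 8 = 112.
112 mod 47 = 18, so 8^13 ≡ 18 (mod 47).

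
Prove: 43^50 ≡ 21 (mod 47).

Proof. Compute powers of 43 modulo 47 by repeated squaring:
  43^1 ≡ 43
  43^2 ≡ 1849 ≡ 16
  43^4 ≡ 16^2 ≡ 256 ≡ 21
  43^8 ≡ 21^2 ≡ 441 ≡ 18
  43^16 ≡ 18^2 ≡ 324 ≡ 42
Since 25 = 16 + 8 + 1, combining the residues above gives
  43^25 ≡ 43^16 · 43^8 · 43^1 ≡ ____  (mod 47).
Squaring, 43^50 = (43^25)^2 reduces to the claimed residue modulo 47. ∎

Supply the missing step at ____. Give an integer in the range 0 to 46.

43^16 · 43^8 · 43^1 ≡ 42 · 18 · 43 = 32508.
32508 mod 47 = 31, so 43^25 ≡ 31 (mod 47).

31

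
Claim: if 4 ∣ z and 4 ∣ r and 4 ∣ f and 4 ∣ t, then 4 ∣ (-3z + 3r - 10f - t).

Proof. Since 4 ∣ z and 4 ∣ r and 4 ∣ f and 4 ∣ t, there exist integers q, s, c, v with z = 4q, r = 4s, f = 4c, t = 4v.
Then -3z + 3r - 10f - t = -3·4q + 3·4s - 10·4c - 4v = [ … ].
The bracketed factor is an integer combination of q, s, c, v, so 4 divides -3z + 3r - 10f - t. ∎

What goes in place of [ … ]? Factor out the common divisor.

Pull the common 4 out of every term: -3·4q + 3·4s - 10·4c - 4v = 4(-10c - 3q + 3s - v).
-10c - 3q + 3s - v is an integer, which exhibits the divisibility.

4(-10c - 3q + 3s - v)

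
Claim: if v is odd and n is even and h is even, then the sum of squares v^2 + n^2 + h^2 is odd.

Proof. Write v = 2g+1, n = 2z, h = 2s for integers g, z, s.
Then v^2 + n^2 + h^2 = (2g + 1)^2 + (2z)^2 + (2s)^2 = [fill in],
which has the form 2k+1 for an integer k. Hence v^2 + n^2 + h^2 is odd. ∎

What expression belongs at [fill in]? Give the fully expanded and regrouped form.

2(2g^2 + 2g + 2s^2 + 2z^2) + 1

Expanding: (2g + 1)^2 + (2z)^2 + (2s)^2 = 4g^2 + 4g + 4s^2 + 4z^2 + 1.
Every term except the constant is even, so this is 2(2g^2 + 2g + 2s^2 + 2z^2) + 1,
and 2g^2 + 2g + 2s^2 + 2z^2 ∈ ℤ gives the required form.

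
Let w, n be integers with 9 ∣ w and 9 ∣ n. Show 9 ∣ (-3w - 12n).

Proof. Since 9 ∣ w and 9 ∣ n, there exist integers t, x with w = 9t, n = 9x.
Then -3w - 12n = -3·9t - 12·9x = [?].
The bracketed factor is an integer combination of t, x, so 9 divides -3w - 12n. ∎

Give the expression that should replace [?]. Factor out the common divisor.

9(-3t - 12x)

Pull the common 9 out of every term: -3·9t - 12·9x = 9(-3t - 12x).
-3t - 12x is an integer, which exhibits the divisibility.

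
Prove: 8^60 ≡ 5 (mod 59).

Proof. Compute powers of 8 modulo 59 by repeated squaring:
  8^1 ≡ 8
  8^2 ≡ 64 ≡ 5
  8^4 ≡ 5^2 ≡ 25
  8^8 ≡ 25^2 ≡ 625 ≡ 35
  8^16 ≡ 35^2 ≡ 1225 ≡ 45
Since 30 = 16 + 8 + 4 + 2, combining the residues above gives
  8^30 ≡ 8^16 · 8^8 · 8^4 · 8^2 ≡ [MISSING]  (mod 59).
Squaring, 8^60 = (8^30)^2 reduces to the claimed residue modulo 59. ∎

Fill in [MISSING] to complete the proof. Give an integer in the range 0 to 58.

51

8^16 · 8^8 · 8^4 · 8^2 ≡ 45 · 35 · 25 · 5 = 196875.
196875 mod 59 = 51, so 8^30 ≡ 51 (mod 59).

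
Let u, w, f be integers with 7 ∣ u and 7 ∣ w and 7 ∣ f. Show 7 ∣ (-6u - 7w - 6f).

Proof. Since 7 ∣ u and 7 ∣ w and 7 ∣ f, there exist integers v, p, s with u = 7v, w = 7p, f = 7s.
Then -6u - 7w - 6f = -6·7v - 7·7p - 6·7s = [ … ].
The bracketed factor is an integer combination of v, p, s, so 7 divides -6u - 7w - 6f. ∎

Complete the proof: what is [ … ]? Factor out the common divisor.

Pull the common 7 out of every term: -6·7v - 7·7p - 6·7s = 7(-7p - 6s - 6v).
-7p - 6s - 6v is an integer, which exhibits the divisibility.

7(-7p - 6s - 6v)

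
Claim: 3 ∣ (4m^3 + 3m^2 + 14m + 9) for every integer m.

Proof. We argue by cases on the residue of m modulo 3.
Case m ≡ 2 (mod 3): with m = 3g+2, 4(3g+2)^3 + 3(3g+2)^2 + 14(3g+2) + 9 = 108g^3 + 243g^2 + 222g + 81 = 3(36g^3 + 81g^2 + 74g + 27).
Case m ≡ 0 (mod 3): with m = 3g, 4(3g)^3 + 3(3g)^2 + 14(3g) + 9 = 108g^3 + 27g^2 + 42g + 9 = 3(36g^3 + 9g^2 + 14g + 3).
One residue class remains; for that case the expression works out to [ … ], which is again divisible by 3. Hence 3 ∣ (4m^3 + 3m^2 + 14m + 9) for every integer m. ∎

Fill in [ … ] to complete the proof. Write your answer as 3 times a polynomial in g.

3(36g^3 + 45g^2 + 32g + 10)

Only m ≡ 1 (mod 3) is unaccounted for. Put m = 3g+1:
4(3g+1)^3 + 3(3g+1)^2 + 14(3g+1) + 9 expands to 108g^3 + 135g^2 + 96g + 30,
and factoring out 3 leaves 3(36g^3 + 45g^2 + 32g + 10).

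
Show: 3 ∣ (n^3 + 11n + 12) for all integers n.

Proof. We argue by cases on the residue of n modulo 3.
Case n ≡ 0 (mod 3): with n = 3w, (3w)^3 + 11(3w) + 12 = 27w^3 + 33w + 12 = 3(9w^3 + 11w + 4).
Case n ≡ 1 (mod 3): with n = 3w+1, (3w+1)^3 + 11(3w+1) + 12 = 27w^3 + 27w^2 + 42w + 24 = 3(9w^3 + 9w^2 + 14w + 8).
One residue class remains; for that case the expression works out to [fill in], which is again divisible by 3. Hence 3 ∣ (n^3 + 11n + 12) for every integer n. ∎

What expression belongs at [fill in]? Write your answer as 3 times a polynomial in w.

The residues treated are {0, 1}, so the missing case is n ≡ 2 (mod 3); write n = 3w+2.
Then (3w+2)^3 + 11(3w+2) + 12 = 27w^3 + 54w^2 + 69w + 42 = 3(9w^3 + 18w^2 + 23w + 14).

3(9w^3 + 18w^2 + 23w + 14)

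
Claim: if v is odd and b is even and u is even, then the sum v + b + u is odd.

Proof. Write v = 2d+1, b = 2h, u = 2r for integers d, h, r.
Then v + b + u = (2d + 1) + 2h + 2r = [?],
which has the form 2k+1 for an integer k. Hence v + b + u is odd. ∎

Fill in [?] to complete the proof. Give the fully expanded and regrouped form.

2(d + h + r) + 1

(2d + 1) + 2h + 2r = 2d + 2h + 2r + 1
= 2(d + h + r) + 1.
Since d + h + r is an integer, the sum is of the form 2k+1 for an integer k.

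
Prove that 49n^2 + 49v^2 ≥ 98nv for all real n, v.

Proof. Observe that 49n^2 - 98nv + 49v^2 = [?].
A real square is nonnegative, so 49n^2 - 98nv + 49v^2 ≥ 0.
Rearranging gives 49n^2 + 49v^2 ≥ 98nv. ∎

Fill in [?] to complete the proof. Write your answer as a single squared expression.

(7n - 7v)^2

49n^2 - 98nv + 49v^2 is a perfect-square trinomial: the outer terms are (7n)^2 and (7v)^2, and the cross term is -2·7n·7v.
So 49n^2 - 98nv + 49v^2 = (7n - 7v)^2 ≥ 0.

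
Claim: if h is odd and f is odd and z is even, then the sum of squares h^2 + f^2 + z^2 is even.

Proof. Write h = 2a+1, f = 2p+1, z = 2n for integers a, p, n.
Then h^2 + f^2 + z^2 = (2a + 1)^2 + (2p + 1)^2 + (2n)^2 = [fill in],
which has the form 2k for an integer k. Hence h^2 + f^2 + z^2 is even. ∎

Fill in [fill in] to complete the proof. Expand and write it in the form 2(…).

Expanding: (2a + 1)^2 + (2p + 1)^2 + (2n)^2 = 4a^2 + 4a + 4n^2 + 4p^2 + 4p + 2.
Every term is even; pulling out the factor of 2 gives 2(2a^2 + 2a + 2n^2 + 2p^2 + 2p + 1).

2(2a^2 + 2a + 2n^2 + 2p^2 + 2p + 1)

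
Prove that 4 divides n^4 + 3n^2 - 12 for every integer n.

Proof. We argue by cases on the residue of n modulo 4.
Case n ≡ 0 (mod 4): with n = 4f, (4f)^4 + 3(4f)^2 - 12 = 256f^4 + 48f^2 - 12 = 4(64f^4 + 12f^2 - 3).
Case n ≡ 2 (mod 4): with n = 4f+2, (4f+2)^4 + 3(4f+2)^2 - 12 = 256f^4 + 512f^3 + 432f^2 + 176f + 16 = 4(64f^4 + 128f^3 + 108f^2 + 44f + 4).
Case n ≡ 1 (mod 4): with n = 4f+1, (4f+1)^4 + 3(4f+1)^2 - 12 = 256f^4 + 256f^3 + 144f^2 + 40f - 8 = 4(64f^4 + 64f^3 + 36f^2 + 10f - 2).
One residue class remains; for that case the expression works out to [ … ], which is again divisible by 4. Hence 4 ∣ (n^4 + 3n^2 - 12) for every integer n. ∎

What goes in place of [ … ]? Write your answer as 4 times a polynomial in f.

Only n ≡ 3 (mod 4) is unaccounted for. Put n = 4f+3:
(4f+3)^4 + 3(4f+3)^2 - 12 expands to 256f^4 + 768f^3 + 912f^2 + 504f + 96,
and factoring out 4 leaves 4(64f^4 + 192f^3 + 228f^2 + 126f + 24).

4(64f^4 + 192f^3 + 228f^2 + 126f + 24)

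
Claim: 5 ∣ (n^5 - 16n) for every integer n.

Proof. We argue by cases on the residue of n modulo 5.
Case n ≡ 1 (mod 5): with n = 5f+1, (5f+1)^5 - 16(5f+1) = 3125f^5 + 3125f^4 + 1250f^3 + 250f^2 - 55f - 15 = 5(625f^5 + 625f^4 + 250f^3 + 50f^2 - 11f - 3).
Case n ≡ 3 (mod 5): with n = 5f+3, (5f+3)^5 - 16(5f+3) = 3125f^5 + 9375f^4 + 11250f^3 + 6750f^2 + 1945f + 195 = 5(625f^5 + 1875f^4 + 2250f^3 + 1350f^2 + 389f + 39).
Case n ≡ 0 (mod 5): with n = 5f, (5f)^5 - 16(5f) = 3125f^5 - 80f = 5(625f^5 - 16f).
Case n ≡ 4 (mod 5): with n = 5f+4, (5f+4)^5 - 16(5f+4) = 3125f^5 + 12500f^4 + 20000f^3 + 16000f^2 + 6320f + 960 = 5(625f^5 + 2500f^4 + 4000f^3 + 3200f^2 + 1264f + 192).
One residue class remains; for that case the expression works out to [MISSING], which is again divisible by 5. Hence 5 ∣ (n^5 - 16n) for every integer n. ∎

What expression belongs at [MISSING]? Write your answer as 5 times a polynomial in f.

5(625f^5 + 1250f^4 + 1000f^3 + 400f^2 + 64f)

Only n ≡ 2 (mod 5) is unaccounted for. Put n = 5f+2:
(5f+2)^5 - 16(5f+2) expands to 3125f^5 + 6250f^4 + 5000f^3 + 2000f^2 + 320f,
and factoring out 5 leaves 5(625f^5 + 1250f^4 + 1000f^3 + 400f^2 + 64f).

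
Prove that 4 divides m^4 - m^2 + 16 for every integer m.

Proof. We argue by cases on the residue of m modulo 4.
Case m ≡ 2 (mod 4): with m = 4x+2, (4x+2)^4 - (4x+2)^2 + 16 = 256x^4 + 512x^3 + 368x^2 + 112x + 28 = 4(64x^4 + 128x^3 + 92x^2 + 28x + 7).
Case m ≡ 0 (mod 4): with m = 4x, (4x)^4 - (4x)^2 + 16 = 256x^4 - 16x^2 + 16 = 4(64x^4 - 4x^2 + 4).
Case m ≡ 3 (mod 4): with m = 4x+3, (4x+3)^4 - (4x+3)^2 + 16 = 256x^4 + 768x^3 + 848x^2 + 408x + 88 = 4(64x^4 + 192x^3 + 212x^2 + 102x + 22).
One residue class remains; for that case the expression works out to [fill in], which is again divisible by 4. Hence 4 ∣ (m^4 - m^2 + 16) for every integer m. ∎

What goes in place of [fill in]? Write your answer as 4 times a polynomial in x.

4(64x^4 + 64x^3 + 20x^2 + 2x + 4)

Only m ≡ 1 (mod 4) is unaccounted for. Put m = 4x+1:
(4x+1)^4 - (4x+1)^2 + 16 expands to 256x^4 + 256x^3 + 80x^2 + 8x + 16,
and factoring out 4 leaves 4(64x^4 + 64x^3 + 20x^2 + 2x + 4).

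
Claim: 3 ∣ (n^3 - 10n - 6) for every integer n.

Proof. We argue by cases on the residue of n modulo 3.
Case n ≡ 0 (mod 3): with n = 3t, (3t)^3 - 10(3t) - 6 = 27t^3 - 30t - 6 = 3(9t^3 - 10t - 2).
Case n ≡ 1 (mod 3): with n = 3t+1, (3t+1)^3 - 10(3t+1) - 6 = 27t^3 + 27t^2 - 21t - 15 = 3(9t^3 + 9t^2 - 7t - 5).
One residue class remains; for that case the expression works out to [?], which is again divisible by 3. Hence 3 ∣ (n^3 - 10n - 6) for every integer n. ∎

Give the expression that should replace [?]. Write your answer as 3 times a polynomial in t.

3(9t^3 + 18t^2 + 2t - 6)

The residues treated are {0, 1}, so the missing case is n ≡ 2 (mod 3); write n = 3t+2.
Then (3t+2)^3 - 10(3t+2) - 6 = 27t^3 + 54t^2 + 6t - 18 = 3(9t^3 + 18t^2 + 2t - 6).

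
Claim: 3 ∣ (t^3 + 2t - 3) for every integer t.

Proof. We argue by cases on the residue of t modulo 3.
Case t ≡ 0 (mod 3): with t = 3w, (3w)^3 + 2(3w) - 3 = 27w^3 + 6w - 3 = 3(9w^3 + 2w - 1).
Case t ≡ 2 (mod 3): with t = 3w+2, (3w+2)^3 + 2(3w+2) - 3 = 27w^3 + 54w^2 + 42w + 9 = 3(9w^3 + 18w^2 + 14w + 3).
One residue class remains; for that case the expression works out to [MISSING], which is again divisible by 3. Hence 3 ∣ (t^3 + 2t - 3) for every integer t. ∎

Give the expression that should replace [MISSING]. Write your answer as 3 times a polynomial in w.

3(9w^3 + 9w^2 + 5w)

The residues treated are {0, 2}, so the missing case is t ≡ 1 (mod 3); write t = 3w+1.
Then (3w+1)^3 + 2(3w+1) - 3 = 27w^3 + 27w^2 + 15w = 3(9w^3 + 9w^2 + 5w).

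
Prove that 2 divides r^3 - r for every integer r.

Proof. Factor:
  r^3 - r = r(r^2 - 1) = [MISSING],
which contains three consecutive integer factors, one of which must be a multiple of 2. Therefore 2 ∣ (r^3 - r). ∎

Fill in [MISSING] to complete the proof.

(r - 1)r(r + 1)

r(r^2 - 1) = r(r - 1)(r + 1) = (r - 1)r(r + 1).
These three factors are consecutive integers, so their product is divisible by 2.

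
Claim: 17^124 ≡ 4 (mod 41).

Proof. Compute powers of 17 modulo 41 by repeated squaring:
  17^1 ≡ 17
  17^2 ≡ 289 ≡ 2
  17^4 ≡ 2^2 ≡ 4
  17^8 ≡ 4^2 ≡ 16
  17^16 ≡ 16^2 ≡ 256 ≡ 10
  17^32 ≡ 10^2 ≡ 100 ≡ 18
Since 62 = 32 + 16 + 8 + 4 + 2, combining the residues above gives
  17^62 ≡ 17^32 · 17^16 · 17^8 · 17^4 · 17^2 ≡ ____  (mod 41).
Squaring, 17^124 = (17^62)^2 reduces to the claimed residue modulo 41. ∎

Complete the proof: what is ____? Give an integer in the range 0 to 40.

17^32 · 17^16 · 17^8 · 17^4 · 17^2 ≡ 18 · 10 · 16 · 4 · 2 = 23040.
23040 mod 41 = 39, so 17^62 ≡ 39 (mod 41).

39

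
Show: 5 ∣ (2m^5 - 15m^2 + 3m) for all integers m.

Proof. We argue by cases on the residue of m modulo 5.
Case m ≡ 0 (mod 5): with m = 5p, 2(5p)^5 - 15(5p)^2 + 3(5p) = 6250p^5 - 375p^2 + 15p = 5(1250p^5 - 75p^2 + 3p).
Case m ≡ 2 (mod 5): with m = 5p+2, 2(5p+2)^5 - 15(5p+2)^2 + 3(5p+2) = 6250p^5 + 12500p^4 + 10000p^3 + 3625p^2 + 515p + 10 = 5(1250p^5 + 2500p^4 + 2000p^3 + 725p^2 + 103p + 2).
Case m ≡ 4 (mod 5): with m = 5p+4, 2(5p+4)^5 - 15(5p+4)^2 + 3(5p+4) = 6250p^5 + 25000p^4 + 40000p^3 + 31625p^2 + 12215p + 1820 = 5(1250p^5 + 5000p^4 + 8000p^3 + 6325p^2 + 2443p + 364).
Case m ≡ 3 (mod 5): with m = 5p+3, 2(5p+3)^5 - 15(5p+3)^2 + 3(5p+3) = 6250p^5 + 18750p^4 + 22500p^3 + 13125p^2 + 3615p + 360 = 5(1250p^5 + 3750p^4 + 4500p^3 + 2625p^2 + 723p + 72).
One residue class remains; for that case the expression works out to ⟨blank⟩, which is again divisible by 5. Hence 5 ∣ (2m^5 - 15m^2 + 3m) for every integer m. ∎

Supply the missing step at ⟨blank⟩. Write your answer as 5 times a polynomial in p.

The residues treated are {0, 2, 4, 3}, so the missing case is m ≡ 1 (mod 5); write m = 5p+1.
Then 2(5p+1)^5 - 15(5p+1)^2 + 3(5p+1) = 6250p^5 + 6250p^4 + 2500p^3 + 125p^2 - 85p - 10 = 5(1250p^5 + 1250p^4 + 500p^3 + 25p^2 - 17p - 2).

5(1250p^5 + 1250p^4 + 500p^3 + 25p^2 - 17p - 2)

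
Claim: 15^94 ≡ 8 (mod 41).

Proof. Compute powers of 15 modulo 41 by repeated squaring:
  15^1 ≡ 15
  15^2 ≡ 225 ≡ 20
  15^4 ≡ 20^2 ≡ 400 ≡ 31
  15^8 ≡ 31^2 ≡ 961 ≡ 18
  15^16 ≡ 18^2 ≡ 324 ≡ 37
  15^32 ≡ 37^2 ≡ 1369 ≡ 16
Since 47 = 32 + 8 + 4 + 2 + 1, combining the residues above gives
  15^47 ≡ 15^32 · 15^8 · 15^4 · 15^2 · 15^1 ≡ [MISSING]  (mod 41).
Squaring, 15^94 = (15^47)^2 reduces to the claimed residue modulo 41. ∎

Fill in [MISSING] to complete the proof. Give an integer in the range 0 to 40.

15^32 · 15^8 · 15^4 · 15^2 · 15^1 ≡ 16 · 18 · 31 · 20 · 15 = 2678400.
2678400 mod 41 = 34, so 15^47 ≡ 34 (mod 41).

34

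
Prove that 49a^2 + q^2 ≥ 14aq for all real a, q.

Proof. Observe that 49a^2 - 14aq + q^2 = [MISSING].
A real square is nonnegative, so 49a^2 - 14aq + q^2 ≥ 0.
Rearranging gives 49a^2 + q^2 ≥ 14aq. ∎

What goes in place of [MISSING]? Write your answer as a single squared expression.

49a^2 - 14aq + q^2 is a perfect-square trinomial: the outer terms are (7a)^2 and (q)^2, and the cross term is -2·7a·q.
So 49a^2 - 14aq + q^2 = (7a - q)^2 ≥ 0.

(7a - q)^2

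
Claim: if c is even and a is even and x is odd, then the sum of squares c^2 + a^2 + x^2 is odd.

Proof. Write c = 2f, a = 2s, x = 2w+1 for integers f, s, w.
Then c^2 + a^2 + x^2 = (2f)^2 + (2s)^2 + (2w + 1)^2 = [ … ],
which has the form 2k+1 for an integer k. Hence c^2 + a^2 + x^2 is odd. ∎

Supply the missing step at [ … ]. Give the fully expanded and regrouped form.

2(2f^2 + 2s^2 + 2w^2 + 2w) + 1

(2f)^2 + (2s)^2 + (2w + 1)^2 = 4f^2 + 4s^2 + 4w^2 + 4w + 1
= 2(2f^2 + 2s^2 + 2w^2 + 2w) + 1.
Since 2f^2 + 2s^2 + 2w^2 + 2w is an integer, the sum of squares is of the form 2k+1 for an integer k.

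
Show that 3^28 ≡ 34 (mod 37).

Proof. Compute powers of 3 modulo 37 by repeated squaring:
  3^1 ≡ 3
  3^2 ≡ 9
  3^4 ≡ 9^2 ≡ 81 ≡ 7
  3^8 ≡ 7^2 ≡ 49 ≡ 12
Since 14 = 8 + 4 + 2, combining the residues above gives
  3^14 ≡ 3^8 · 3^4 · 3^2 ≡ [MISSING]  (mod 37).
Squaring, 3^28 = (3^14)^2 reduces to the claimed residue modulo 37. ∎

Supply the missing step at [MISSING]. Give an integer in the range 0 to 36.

16

3^8 · 3^4 · 3^2 ≡ 12 · 7 · 9 = 756.
756 mod 37 = 16, so 3^14 ≡ 16 (mod 37).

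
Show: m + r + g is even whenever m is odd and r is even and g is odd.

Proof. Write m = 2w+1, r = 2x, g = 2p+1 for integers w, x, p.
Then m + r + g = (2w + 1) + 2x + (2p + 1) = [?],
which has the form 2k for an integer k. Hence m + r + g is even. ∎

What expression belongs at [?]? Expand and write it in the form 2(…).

Expanding: (2w + 1) + 2x + (2p + 1) = 2p + 2w + 2x + 2.
Every term is even; pulling out the factor of 2 gives 2(p + w + x + 1).

2(p + w + x + 1)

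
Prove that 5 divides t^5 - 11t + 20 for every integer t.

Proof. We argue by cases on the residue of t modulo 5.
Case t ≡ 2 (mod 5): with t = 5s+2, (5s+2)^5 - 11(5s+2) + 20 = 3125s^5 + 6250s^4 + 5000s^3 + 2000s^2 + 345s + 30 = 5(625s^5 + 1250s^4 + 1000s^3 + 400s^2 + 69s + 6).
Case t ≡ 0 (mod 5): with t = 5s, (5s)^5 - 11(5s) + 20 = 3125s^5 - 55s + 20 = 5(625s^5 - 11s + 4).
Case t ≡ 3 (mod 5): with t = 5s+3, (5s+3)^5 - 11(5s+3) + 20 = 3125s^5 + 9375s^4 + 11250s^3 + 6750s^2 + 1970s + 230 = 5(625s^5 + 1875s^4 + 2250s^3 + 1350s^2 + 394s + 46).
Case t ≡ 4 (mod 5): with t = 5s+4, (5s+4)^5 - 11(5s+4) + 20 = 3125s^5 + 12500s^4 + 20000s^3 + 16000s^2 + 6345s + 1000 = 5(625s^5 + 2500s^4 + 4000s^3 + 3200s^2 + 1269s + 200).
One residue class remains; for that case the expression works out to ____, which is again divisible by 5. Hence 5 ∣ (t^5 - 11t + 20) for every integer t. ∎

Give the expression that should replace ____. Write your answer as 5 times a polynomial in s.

Only t ≡ 1 (mod 5) is unaccounted for. Put t = 5s+1:
(5s+1)^5 - 11(5s+1) + 20 expands to 3125s^5 + 3125s^4 + 1250s^3 + 250s^2 - 30s + 10,
and factoring out 5 leaves 5(625s^5 + 625s^4 + 250s^3 + 50s^2 - 6s + 2).

5(625s^5 + 625s^4 + 250s^3 + 50s^2 - 6s + 2)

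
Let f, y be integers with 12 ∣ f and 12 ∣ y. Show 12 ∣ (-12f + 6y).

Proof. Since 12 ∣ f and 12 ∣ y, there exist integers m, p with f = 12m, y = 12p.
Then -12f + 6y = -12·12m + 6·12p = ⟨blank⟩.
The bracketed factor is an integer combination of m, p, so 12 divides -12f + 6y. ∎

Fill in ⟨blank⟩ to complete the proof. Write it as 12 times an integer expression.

Pull the common 12 out of every term: -12·12m + 6·12p = 12(-12m + 6p).
-12m + 6p is an integer, which exhibits the divisibility.

12(-12m + 6p)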